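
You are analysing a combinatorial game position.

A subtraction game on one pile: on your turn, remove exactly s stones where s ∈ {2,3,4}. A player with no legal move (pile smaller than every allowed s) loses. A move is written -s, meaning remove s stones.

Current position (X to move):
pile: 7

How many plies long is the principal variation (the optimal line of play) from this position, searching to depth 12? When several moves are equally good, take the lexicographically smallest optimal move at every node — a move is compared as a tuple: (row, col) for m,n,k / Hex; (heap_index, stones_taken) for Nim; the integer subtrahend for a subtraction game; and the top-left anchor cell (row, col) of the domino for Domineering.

PV length from [7]: 2 plies

p1 X@[7]: -2[5]-1* -3[4]-1 -4[3]-1
p2 O@[5]: -2[3]-1 -3[2]-1 -4[1]+1*
p3 X@[1] terminal -1; root [7] d12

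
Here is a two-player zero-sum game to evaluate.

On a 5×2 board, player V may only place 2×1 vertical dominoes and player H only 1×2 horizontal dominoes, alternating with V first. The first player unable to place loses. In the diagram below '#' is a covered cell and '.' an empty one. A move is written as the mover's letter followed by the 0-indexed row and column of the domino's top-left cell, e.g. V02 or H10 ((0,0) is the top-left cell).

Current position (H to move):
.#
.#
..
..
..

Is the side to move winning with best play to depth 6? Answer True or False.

H winning at [.#/.#/../../..]: True

ply 1, H at .#/.#/../../.. | H20=-1→.#/.#/##/../..; H30=+1→.#/.#/../##/..*; H40=-1→.#/.#/../../##
ply 2, V at .#/.#/../##/.. | V00=-1→##/##/../##/..*; V10=-1→.#/##/#./##/..
ply 3, H at ##/##/../##/.. | H20=+1→##/##/##/##/..*; H40=+1→##/##/../##/##
ply 4: ##/##/##/##/.. is terminal -1 (V); from .#/.#/../../.. depth 6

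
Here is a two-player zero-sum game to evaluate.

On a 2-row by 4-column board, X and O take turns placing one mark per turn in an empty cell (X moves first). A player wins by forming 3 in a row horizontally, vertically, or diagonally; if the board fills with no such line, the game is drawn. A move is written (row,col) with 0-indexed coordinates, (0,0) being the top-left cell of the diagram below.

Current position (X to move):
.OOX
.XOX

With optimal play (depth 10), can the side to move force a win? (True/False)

ply 1, X at .OOX/.XOX | (0,0)=+0→XOOX/.XOX*; (1,0)=-1→.OOX/XXOX
ply 2, O at XOOX/.XOX | (1,0)=+0→XOOX/OXOX*
ply 3: XOOX/OXOX is terminal +0 (X); from .OOX/.XOX depth 10

X winning at [.OOX/.XOX]: False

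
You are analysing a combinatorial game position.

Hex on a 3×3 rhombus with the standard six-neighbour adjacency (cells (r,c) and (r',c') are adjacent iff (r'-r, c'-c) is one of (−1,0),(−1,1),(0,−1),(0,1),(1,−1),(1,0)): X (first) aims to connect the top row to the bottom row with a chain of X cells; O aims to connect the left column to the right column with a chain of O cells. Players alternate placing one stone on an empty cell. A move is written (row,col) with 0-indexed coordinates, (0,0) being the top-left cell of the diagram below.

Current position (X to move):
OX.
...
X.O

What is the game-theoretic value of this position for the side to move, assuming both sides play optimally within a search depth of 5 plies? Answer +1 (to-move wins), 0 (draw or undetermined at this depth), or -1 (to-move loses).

value(OX./.../X.O, X) = +1

p1 X@[OX./.../X.O]: (0,2)[OXX/.../X.O]+1* (1,0)[OX./X../X.O]+1 (1,1)[OX./.X./X.O]+1 (1,2)[OX./..X/X.O]+1 (2,1)[OX./.../XXO]+1
p2 O@[OXX/.../X.O]: (1,0)[OXX/O../X.O]-1* (1,1)[OXX/.O./X.O]-1 (1,2)[OXX/..O/X.O]-1 (2,1)[OXX/.../XOO]-1
p3 X@[OXX/O../X.O]: (1,1)[OXX/OX./X.O]+1* (1,2)[OXX/O.X/X.O]+1 (2,1)[OXX/O../XXO]+1
p4 O@[OXX/OX./X.O] terminal -1; root [OX./.../X.O] d5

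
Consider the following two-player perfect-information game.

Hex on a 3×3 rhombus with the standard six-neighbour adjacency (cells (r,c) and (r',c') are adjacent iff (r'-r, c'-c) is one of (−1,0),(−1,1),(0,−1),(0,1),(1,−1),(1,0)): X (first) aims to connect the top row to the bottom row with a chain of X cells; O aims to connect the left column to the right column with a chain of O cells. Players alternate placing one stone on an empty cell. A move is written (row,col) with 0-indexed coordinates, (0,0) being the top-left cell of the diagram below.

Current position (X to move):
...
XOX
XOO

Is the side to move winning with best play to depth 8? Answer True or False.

X winning at [.../XOX/XOO]: True

[.../XOX/XOO] X move#1: (0,0):+1/X../XOX/XOO*, (0,1):+1/.X./XOX/XOO, (0,2):+1/..X/XOX/XOO
[X../XOX/XOO] end (terminal -1, O#2); searched .../XOX/XOO to 8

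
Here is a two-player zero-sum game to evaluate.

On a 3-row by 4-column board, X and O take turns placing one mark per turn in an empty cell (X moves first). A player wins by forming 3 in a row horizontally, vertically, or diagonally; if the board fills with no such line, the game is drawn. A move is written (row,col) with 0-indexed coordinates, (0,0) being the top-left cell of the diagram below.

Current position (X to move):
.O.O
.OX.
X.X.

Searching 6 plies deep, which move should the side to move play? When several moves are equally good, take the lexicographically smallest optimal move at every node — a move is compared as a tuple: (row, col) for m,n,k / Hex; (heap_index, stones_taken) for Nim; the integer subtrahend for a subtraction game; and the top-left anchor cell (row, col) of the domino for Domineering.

X's best at [.O.O/.OX./X.X.]: (0,2)

ply 1, X at .O.O/.OX./X.X. | (0,0)=-1→XO.O/.OX./X.X.; (0,2)=+1→.OXO/.OX./X.X.*; (1,0)=-1→.O.O/XOX./X.X.; (1,3)=-1→.O.O/.OXX/X.X.; (2,1)=+1→.O.O/.OX./XXX.; (2,3)=-1→.O.O/.OX./X.XX
ply 2: .OXO/.OX./X.X. is terminal -1 (O); from .O.O/.OX./X.X. depth 6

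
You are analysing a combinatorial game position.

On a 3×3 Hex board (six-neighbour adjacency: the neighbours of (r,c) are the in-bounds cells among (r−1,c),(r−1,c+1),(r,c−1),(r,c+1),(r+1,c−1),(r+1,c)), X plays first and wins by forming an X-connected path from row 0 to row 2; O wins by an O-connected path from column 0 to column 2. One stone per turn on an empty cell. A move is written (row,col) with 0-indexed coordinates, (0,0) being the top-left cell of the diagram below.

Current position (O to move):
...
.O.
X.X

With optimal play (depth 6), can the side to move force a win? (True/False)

[.../.O./X.X] O move#1: (0,0):+1/O../.O./X.X*, (0,1):+1/.O./.O./X.X, (0,2):-1/..O/.O./X.X, (1,0):+1/.../OO./X.X, (1,2):-1/.../.OO/X.X, (2,1):-1/.../.O./XOX
[O../.O./X.X] X move#2: (0,1):-1/OX./.O./X.X*, (0,2):-1/O.X/.O./X.X, (1,0):-1/O../XO./X.X, (1,2):-1/O../.OX/X.X, (2,1):-1/O../.O./XXX
[OX./.O./X.X] O move#3: (0,2):-1/OXO/.O./X.X, (1,0):+1/OX./OO./X.X*, (1,2):-1/OX./.OO/X.X, (2,1):-1/OX./.O./XOX
[OX./OO./X.X] X move#4: (0,2):-1/OXX/OO./X.X*, (1,2):-1/OX./OOX/X.X, (2,1):-1/OX./OO./XXX
[OXX/OO./X.X] O move#5: (1,2):+1/OXX/OOO/X.X*, (2,1):-1/OXX/OO./XOX
[OXX/OOO/X.X] end (terminal -1, X#6); searched .../.O./X.X to 6

O winning at [.../.O./X.X]: True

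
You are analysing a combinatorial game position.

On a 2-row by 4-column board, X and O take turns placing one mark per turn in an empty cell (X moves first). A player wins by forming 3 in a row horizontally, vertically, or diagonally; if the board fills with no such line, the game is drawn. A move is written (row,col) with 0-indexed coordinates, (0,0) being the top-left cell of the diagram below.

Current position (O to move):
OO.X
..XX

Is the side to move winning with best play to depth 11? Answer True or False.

O winning at [OO.X/..XX]: True

[OO.X/..XX] O move#1: (0,2):+1/OOOX/..XX*, (1,0):-1/OO.X/O.XX, (1,1):+0/OO.X/.OXX
[OOOX/..XX] end (terminal -1, X#2); searched OO.X/..XX to 11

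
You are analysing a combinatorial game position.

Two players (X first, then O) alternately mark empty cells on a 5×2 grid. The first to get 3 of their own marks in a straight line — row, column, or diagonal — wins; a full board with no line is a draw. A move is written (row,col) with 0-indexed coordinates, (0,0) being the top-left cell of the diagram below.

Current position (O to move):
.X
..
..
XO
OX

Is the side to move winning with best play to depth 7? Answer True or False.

O winning at [.X/../../XO/OX]: False

ply 1, O at .X/../../XO/OX | (0,0)=+0→OX/../../XO/OX*; (1,0)=+0→.X/O./../XO/OX; (1,1)=+0→.X/.O/../XO/OX; (2,0)=+0→.X/../O./XO/OX; (2,1)=+0→.X/../.O/XO/OX
ply 2, X at OX/../../XO/OX | (1,0)=+0→OX/X./../XO/OX*; (1,1)=+0→OX/.X/../XO/OX; (2,0)=+0→OX/../X./XO/OX; (2,1)=+0→OX/../.X/XO/OX
ply 3, O at OX/X./../XO/OX | (1,1)=-1→OX/XO/../XO/OX; (2,0)=+0→OX/X./O./XO/OX*; (2,1)=-1→OX/X./.O/XO/OX
ply 4, X at OX/X./O./XO/OX | (1,1)=+0→OX/XX/O./XO/OX*; (2,1)=+0→OX/X./OX/XO/OX
ply 5, O at OX/XX/O./XO/OX | (2,1)=+0→OX/XX/OO/XO/OX*
ply 6: OX/XX/OO/XO/OX is terminal +0 (X); from .X/../../XO/OX depth 7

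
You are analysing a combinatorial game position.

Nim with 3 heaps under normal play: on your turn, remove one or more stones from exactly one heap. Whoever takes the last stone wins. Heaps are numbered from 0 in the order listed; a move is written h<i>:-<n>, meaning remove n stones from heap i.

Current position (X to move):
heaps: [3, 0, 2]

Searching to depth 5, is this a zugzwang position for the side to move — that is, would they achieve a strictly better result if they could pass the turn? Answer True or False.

zugzwang((3,0,2), X) = False

ply 1, X at (3,0,2) | h0:-1=+1→(2,0,2)*; h0:-2=-1→(1,0,2); h0:-3=-1→(0,0,2); h2:-1=-1→(3,0,1); h2:-2=-1→(3,0,0)
ply 2, O at (2,0,2) | h0:-1=-1→(1,0,2)*; h0:-2=-1→(0,0,2); h2:-1=-1→(2,0,1); h2:-2=-1→(2,0,0)
ply 3, X at (1,0,2) | h0:-1=-1→(0,0,2); h2:-1=+1→(1,0,1)*; h2:-2=-1→(1,0,0)
ply 4, O at (1,0,1) | h0:-1=-1→(0,0,1)*; h2:-1=-1→(1,0,0)
ply 5, X at (0,0,1) | h2:-1=+1→(0,0,0)*
ply 6: (0,0,0) is terminal -1 (O); from (3,0,2) depth 5
if X skipped the turn, O would face:
~ ply 1, O at (3,0,2) | h0:-1=+1→(2,0,2)*; h0:-2=-1→(1,0,2); h0:-3=-1→(0,0,2); h2:-1=-1→(3,0,1); h2:-2=-1→(3,0,0)
~ ply 2, X at (2,0,2) | h0:-1=-1→(1,0,2)*; h0:-2=-1→(0,0,2); h2:-1=-1→(2,0,1); h2:-2=-1→(2,0,0)
~ ply 3, O at (1,0,2) | h0:-1=-1→(0,0,2); h2:-1=+1→(1,0,1)*; h2:-2=-1→(1,0,0)
~ ply 4, X at (1,0,1) | h0:-1=-1→(0,0,1)*; h2:-1=-1→(1,0,0)
~ ply 5, O at (0,0,1) | h2:-1=+1→(0,0,0)*
~ ply 6: (0,0,0) is terminal -1 (X); from (3,0,2) depth 5
compare (X): move=+1 vs pass=-1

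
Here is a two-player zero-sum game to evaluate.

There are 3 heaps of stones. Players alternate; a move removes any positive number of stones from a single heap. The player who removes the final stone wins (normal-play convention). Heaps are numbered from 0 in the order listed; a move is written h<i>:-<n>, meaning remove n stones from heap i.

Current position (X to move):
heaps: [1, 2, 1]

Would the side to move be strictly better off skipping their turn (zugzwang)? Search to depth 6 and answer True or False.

[(1,2,1)] X move#1: h0:-1:-1/(0,2,1), h1:-1:-1/(1,1,1), h1:-2:+1/(1,0,1)*, h2:-1:-1/(1,2,0)
[(1,0,1)] O move#2: h0:-1:-1/(0,0,1)*, h2:-1:-1/(1,0,0)
[(0,0,1)] X move#3: h2:-1:+1/(0,0,0)*
[(0,0,0)] end (terminal -1, O#4); searched (1,2,1) to 6
suppose X passes — search the same position with O to move:
pass> [(1,2,1)] O move#1: h0:-1:-1/(0,2,1), h1:-1:-1/(1,1,1), h1:-2:+1/(1,0,1)*, h2:-1:-1/(1,2,0)
pass> [(1,0,1)] X move#2: h0:-1:-1/(0,0,1)*, h2:-1:-1/(1,0,0)
pass> [(0,0,1)] O move#3: h2:-1:+1/(0,0,0)*
pass> [(0,0,0)] end (terminal -1, X#4); searched (1,2,1) to 6
for X: play +1, pass -1

zugzwang((1,2,1), X) = False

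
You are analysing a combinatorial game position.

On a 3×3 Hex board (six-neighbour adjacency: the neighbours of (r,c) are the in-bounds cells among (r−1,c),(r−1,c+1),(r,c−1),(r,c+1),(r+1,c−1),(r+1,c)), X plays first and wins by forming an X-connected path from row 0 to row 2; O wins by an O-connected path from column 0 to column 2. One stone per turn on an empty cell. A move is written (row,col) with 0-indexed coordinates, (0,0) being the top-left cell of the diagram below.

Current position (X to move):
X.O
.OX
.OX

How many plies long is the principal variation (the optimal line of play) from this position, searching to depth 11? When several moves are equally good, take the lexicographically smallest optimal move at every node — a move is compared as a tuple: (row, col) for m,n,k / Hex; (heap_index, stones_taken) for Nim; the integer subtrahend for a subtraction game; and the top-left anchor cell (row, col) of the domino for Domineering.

[X.O/.OX/.OX] X move#1: (0,1):-1/XXO/.OX/.OX*, (1,0):-1/X.O/XOX/.OX, (2,0):-1/X.O/.OX/XOX
[XXO/.OX/.OX] O move#2: (1,0):+1/XXO/OOX/.OX*, (2,0):+1/XXO/.OX/OOX
[XXO/OOX/.OX] end (terminal -1, X#3); searched X.O/.OX/.OX to 11

PV length from [X.O/.OX/.OX]: 2 plies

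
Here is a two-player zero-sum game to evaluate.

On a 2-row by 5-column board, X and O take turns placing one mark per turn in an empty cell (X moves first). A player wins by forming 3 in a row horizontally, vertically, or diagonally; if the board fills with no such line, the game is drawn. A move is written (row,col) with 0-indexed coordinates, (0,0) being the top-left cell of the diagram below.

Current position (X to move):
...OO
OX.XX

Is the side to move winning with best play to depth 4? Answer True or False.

X winning at [...OO/OX.XX]: True

[...OO/OX.XX] X move#1: (0,0):-1/X..OO/OX.XX, (0,1):-1/.X.OO/OX.XX, (0,2):+0/..XOO/OX.XX, (1,2):+1/...OO/OXXXX*
[...OO/OXXXX] end (terminal -1, O#2); searched ...OO/OX.XX to 4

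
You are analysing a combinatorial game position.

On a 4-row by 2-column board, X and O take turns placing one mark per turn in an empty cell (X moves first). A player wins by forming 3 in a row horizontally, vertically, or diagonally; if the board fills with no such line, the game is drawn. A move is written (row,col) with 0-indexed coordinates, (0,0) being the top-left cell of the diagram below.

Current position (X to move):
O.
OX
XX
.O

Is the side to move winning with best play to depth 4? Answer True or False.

X winning at [O./OX/XX/.O]: True

[O./OX/XX/.O] X move#1: (0,1):+1/OX/OX/XX/.O*, (3,0):+0/O./OX/XX/XO
[OX/OX/XX/.O] end (terminal -1, O#2); searched O./OX/XX/.O to 4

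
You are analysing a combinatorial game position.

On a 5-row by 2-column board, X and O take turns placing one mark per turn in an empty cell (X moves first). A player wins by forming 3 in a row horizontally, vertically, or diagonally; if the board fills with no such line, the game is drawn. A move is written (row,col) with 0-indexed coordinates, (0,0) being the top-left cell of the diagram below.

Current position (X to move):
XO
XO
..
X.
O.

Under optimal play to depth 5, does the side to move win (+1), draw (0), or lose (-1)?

value(XO/XO/../X./O., X) = +1

ply 1, X at XO/XO/../X./O. | (2,0)=+1→XO/XO/X./X./O.*; (2,1)=+0→XO/XO/.X/X./O.; (3,1)=-1→XO/XO/../XX/O.; (4,1)=-1→XO/XO/../X./OX
ply 2: XO/XO/X./X./O. is terminal -1 (O); from XO/XO/../X./O. depth 5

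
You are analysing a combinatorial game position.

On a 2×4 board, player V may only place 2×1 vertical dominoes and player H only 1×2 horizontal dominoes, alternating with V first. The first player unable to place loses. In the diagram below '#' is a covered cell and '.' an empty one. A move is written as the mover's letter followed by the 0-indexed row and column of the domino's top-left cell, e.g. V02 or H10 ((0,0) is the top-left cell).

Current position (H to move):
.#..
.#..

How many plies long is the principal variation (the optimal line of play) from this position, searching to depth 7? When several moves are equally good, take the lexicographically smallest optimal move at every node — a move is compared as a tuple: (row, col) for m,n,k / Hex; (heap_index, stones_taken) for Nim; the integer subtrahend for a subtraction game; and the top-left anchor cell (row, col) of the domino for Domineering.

PV length from [.#../.#..]: 3 plies

p1 H@[.#../.#..]: H02[.###/.#..]+1* H12[.#../.###]+1
p2 V@[.###/.#..]: V00[####/##..]-1*
p3 H@[####/##..]: H12[####/####]+1*
p4 V@[####/####] terminal -1; root [.#../.#..] d7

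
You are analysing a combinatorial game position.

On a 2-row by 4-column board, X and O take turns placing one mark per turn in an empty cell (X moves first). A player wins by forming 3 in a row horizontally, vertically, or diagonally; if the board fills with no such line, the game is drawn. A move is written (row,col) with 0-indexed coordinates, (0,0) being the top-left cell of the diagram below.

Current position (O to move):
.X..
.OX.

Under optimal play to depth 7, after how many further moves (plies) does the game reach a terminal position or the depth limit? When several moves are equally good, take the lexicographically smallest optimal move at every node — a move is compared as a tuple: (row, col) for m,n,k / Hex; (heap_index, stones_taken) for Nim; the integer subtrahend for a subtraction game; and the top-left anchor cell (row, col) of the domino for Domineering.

PV length from [.X../.OX.]: 5 plies

p1 O@[.X../.OX.]: (0,0)[OX../.OX.]+0* (0,2)[.XO./.OX.]+0 (0,3)[.X.O/.OX.]+0 (1,0)[.X../OOX.]-1 (1,3)[.X../.OXO]-1
p2 X@[OX../.OX.]: (0,2)[OXX./.OX.]+0* (0,3)[OX.X/.OX.]+0 (1,0)[OX../XOX.]+0 (1,3)[OX../.OXX]+0
p3 O@[OXX./.OX.]: (0,3)[OXXO/.OX.]+0* (1,0)[OXX./OOX.]-1 (1,3)[OXX./.OXO]-1
p4 X@[OXXO/.OX.]: (1,0)[OXXO/XOX.]+0* (1,3)[OXXO/.OXX]+0
p5 O@[OXXO/XOX.]: (1,3)[OXXO/XOXO]+0*
p6 X@[OXXO/XOXO] terminal +0; root [.X../.OX.] d7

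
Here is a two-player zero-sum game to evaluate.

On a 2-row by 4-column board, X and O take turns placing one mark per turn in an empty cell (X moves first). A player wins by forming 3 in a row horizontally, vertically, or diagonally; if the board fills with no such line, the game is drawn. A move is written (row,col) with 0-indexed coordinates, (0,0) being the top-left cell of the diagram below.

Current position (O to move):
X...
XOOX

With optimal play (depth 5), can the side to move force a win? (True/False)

p1 O@[X.../XOOX]: (0,1)[XO../XOOX]+0* (0,2)[X.O./XOOX]+0 (0,3)[X..O/XOOX]+0
p2 X@[XO../XOOX]: (0,2)[XOX./XOOX]+0* (0,3)[XO.X/XOOX]+0
p3 O@[XOX./XOOX]: (0,3)[XOXO/XOOX]+0*
p4 X@[XOXO/XOOX] terminal +0; root [X.../XOOX] d5

O winning at [X.../XOOX]: False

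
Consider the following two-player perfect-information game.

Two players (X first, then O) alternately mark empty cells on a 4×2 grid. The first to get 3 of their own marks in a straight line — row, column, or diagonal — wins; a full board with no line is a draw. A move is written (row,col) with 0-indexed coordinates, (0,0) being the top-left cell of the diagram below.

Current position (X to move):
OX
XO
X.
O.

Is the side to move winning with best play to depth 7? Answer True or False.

X winning at [OX/XO/X./O.]: False

p1 X@[OX/XO/X./O.]: (2,1)[OX/XO/XX/O.]+0* (3,1)[OX/XO/X./OX]+0
p2 O@[OX/XO/XX/O.]: (3,1)[OX/XO/XX/OO]+0*
p3 X@[OX/XO/XX/OO] terminal +0; root [OX/XO/X./O.] d7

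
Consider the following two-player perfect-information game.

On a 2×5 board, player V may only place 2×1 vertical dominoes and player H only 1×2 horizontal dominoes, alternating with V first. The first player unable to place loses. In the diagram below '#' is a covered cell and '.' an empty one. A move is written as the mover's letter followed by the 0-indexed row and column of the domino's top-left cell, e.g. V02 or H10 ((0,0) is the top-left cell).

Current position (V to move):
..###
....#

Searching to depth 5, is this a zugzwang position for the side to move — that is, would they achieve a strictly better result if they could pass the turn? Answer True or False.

zugzwang(..###/....#, V) = False

ply 1, V at ..###/....# | V00=-1→#.###/#...#; V01=+1→.####/.#..#*
ply 2, H at .####/.#..# | H12=-1→.####/.####*
ply 3, V at .####/.#### | V00=+1→#####/#####*
ply 4: #####/##### is terminal -1 (H); from ..###/....# depth 5
pass branch (H moves first from the same position):
  | ply 1, H at ..###/....# | H00=+1→#####/....#*; H10=+1→..###/##..#; H11=-1→..###/.##.#; H12=-1→..###/..###
  | ply 2: #####/....# is terminal -1 (V); from ..###/....# depth 5
V moving scores +1; V passing scores -1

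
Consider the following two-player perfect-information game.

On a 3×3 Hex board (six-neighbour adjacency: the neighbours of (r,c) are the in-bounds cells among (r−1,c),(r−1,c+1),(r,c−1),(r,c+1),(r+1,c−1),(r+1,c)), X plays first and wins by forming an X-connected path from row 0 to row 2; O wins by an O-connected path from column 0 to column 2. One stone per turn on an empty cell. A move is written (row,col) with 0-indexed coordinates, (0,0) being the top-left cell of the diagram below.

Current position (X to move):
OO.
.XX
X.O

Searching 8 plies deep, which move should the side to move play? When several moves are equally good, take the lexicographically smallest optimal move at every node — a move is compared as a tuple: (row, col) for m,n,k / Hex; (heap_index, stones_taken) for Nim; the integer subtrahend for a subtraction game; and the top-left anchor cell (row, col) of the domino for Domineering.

X's best at [OO./.XX/X.O]: (0,2)

p1 X@[OO./.XX/X.O]: (0,2)[OOX/.XX/X.O]+1* (1,0)[OO./XXX/X.O]-1 (2,1)[OO./.XX/XXO]-1
p2 O@[OOX/.XX/X.O] terminal -1; root [OO./.XX/X.O] d8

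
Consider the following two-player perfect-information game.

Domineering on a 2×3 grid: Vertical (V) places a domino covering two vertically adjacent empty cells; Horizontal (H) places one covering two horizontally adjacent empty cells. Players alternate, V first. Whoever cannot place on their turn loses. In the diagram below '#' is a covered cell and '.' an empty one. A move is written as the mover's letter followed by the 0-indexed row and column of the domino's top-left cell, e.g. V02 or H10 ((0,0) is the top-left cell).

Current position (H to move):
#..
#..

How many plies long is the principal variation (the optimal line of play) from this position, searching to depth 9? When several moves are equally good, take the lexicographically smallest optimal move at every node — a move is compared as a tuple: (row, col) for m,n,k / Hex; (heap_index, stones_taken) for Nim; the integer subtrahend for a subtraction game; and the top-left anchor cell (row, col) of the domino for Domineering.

PV length from [#../#..]: 1 ply

[#../#..] H move#1: H01:+1/###/#..*, H11:+1/#../###
[###/#..] end (terminal -1, V#2); searched #../#.. to 9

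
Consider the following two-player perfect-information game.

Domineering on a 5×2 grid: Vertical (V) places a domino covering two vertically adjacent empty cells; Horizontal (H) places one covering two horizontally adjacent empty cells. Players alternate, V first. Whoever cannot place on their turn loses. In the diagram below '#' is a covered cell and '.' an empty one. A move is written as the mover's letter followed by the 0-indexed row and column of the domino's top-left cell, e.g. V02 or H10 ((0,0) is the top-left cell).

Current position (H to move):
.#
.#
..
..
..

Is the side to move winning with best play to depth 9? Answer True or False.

H winning at [.#/.#/../../..]: True

[.#/.#/../../..] H move#1: H20:-1/.#/.#/##/../.., H30:+1/.#/.#/../##/..*, H40:-1/.#/.#/../../##
[.#/.#/../##/..] V move#2: V00:-1/##/##/../##/..*, V10:-1/.#/##/#./##/..
[##/##/../##/..] H move#3: H20:+1/##/##/##/##/..*, H40:+1/##/##/../##/##
[##/##/##/##/..] end (terminal -1, V#4); searched .#/.#/../../.. to 9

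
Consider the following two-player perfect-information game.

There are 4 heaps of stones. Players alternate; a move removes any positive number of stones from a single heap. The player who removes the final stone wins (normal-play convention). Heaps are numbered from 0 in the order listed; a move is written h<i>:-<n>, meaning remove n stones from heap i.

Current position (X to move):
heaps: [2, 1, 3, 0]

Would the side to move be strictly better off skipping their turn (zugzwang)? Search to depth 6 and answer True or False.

p1 X@[(2,1,3,0)]: h0:-1[(1,1,3,0)]-1* h0:-2[(0,1,3,0)]-1 h1:-1[(2,0,3,0)]-1 h2:-1[(2,1,2,0)]-1 h2:-2[(2,1,1,0)]-1 h2:-3[(2,1,0,0)]-1
p2 O@[(1,1,3,0)]: h0:-1[(0,1,3,0)]-1 h1:-1[(1,0,3,0)]-1 h2:-1[(1,1,2,0)]-1 h2:-2[(1,1,1,0)]-1 h2:-3[(1,1,0,0)]+1*
p3 X@[(1,1,0,0)]: h0:-1[(0,1,0,0)]-1* h1:-1[(1,0,0,0)]-1
p4 O@[(0,1,0,0)]: h1:-1[(0,0,0,0)]+1*
p5 X@[(0,0,0,0)] terminal -1; root [(2,1,3,0)] d6
if X skipped the turn, O would face:
~ p1 O@[(2,1,3,0)]: h0:-1[(1,1,3,0)]-1* h0:-2[(0,1,3,0)]-1 h1:-1[(2,0,3,0)]-1 h2:-1[(2,1,2,0)]-1 h2:-2[(2,1,1,0)]-1 h2:-3[(2,1,0,0)]-1
~ p2 X@[(1,1,3,0)]: h0:-1[(0,1,3,0)]-1 h1:-1[(1,0,3,0)]-1 h2:-1[(1,1,2,0)]-1 h2:-2[(1,1,1,0)]-1 h2:-3[(1,1,0,0)]+1*
~ p3 O@[(1,1,0,0)]: h0:-1[(0,1,0,0)]-1* h1:-1[(1,0,0,0)]-1
~ p4 X@[(0,1,0,0)]: h1:-1[(0,0,0,0)]+1*
~ p5 O@[(0,0,0,0)] terminal -1; root [(2,1,3,0)] d6
compare (X): move=-1 vs pass=+1

zugzwang((2,1,3,0), X) = True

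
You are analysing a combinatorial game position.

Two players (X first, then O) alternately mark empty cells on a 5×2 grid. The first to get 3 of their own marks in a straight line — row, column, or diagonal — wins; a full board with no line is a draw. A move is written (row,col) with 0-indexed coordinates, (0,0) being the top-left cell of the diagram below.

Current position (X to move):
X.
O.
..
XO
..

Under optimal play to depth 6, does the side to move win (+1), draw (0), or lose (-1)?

value(X./O./../XO/.., X) = 0

ply 1, X at X./O./../XO/.. | (0,1)=-1→XX/O./../XO/..; (1,1)=+0→X./OX/../XO/..*; (2,0)=+0→X./O./X./XO/..; (2,1)=+0→X./O./.X/XO/..; (4,0)=+0→X./O./../XO/X.; (4,1)=+0→X./O./../XO/.X
ply 2, O at X./OX/../XO/.. | (0,1)=+0→XO/OX/../XO/..*; (2,0)=+0→X./OX/O./XO/..; (2,1)=+0→X./OX/.O/XO/..; (4,0)=+0→X./OX/../XO/O.; (4,1)=+0→X./OX/../XO/.O
ply 3, X at XO/OX/../XO/.. | (2,0)=+0→XO/OX/X./XO/..*; (2,1)=+0→XO/OX/.X/XO/..; (4,0)=+0→XO/OX/../XO/X.; (4,1)=+0→XO/OX/../XO/.X
ply 4, O at XO/OX/X./XO/.. | (2,1)=-1→XO/OX/XO/XO/..; (4,0)=+0→XO/OX/X./XO/O.*; (4,1)=-1→XO/OX/X./XO/.O
ply 5, X at XO/OX/X./XO/O. | (2,1)=+0→XO/OX/XX/XO/O.*; (4,1)=+0→XO/OX/X./XO/OX
ply 6, O at XO/OX/XX/XO/O. | (4,1)=+0→XO/OX/XX/XO/OO*
ply 7: XO/OX/XX/XO/OO is terminal +0 (X); from X./O./../XO/.. depth 6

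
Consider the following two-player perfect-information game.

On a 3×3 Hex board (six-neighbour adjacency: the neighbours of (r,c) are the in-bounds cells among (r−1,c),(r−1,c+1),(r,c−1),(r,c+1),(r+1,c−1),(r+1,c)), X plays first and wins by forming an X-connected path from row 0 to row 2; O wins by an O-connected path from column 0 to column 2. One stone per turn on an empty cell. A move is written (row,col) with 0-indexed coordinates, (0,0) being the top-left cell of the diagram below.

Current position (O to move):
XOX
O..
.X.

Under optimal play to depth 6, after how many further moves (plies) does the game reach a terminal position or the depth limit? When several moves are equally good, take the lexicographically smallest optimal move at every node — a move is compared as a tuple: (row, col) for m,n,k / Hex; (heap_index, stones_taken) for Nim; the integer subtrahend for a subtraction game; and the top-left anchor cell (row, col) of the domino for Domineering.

p1 O@[XOX/O../.X.]: (1,1)[XOX/OO./.X.]-1* (1,2)[XOX/O.O/.X.]-1 (2,0)[XOX/O../OX.]-1 (2,2)[XOX/O../.XO]-1
p2 X@[XOX/OO./.X.]: (1,2)[XOX/OOX/.X.]+1* (2,0)[XOX/OO./XX.]-1 (2,2)[XOX/OO./.XX]-1
p3 O@[XOX/OOX/.X.] terminal -1; root [XOX/O../.X.] d6

PV length from [XOX/O../.X.]: 2 plies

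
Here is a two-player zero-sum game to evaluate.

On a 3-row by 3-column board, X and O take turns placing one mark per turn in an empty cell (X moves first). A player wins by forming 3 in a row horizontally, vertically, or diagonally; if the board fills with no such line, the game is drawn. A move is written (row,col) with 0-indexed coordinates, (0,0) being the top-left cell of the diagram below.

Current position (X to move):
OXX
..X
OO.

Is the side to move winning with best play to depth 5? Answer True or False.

p1 X@[OXX/..X/OO.]: (1,0)[OXX/X.X/OO.]-1 (1,1)[OXX/.XX/OO.]-1 (2,2)[OXX/..X/OOX]+1*
p2 O@[OXX/..X/OOX] terminal -1; root [OXX/..X/OO.] d5

X winning at [OXX/..X/OO.]: True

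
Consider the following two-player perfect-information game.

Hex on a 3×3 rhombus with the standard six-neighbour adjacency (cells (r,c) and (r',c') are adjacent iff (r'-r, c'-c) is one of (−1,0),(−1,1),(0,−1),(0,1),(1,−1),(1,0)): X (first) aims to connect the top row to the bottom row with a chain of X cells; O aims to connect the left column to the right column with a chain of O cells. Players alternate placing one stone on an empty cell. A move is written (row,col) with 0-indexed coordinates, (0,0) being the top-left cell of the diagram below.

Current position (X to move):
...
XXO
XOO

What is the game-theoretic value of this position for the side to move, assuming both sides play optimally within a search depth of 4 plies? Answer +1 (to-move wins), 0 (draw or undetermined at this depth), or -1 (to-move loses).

value(.../XXO/XOO, X) = +1

p1 X@[.../XXO/XOO]: (0,0)[X../XXO/XOO]+1* (0,1)[.X./XXO/XOO]+1 (0,2)[..X/XXO/XOO]+1
p2 O@[X../XXO/XOO] terminal -1; root [.../XXO/XOO] d4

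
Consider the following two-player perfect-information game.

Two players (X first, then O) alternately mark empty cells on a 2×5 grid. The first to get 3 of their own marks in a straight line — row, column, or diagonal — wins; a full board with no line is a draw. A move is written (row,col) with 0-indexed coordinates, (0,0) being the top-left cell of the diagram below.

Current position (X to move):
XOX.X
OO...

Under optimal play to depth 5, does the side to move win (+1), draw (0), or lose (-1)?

value(XOX.X/OO..., X) = +1

ply 1, X at XOX.X/OO... | (0,3)=+1→XOXXX/OO...*; (1,2)=+0→XOX.X/OOX..; (1,3)=-1→XOX.X/OO.X.; (1,4)=-1→XOX.X/OO..X
ply 2: XOXXX/OO... is terminal -1 (O); from XOX.X/OO... depth 5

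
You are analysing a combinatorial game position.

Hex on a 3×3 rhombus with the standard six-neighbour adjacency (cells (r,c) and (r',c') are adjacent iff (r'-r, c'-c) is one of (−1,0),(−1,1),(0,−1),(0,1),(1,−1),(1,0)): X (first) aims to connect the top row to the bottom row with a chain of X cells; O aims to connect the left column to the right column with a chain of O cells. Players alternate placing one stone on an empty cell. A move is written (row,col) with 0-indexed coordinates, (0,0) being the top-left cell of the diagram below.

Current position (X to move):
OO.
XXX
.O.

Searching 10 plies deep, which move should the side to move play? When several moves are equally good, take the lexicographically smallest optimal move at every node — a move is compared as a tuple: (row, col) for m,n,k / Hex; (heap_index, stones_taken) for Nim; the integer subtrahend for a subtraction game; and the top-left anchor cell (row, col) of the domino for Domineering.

ply 1, X at OO./XXX/.O. | (0,2)=+1→OOX/XXX/.O.*; (2,0)=-1→OO./XXX/XO.; (2,2)=-1→OO./XXX/.OX
ply 2, O at OOX/XXX/.O. | (2,0)=-1→OOX/XXX/OO.*; (2,2)=-1→OOX/XXX/.OO
ply 3, X at OOX/XXX/OO. | (2,2)=+1→OOX/XXX/OOX*
ply 4: OOX/XXX/OOX is terminal -1 (O); from OO./XXX/.O. depth 10

X's best at [OO./XXX/.O.]: (0,2)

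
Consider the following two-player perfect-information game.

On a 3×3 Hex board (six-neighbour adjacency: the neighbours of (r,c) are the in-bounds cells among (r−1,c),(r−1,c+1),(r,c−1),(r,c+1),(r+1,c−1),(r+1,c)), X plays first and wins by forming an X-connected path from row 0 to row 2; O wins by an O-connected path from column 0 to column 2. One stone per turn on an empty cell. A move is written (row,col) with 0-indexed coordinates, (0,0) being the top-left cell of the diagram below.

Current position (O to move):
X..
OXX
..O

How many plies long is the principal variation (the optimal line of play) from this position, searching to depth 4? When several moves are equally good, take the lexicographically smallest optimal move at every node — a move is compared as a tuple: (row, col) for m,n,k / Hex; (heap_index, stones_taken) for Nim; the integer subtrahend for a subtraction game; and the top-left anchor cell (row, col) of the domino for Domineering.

PV length from [X../OXX/..O]: 4 plies

[X../OXX/..O] O move#1: (0,1):-1/XO./OXX/..O*, (0,2):-1/X.O/OXX/..O, (2,0):-1/X../OXX/O.O, (2,1):-1/X../OXX/.OO
[XO./OXX/..O] X move#2: (0,2):+1/XOX/OXX/..O*, (2,0):-1/XO./OXX/X.O, (2,1):-1/XO./OXX/.XO
[XOX/OXX/..O] O move#3: (2,0):-1/XOX/OXX/O.O*, (2,1):-1/XOX/OXX/.OO
[XOX/OXX/O.O] X move#4: (2,1):+1/XOX/OXX/OXO*
[XOX/OXX/OXO] end (terminal -1, O#5); searched X../OXX/..O to 4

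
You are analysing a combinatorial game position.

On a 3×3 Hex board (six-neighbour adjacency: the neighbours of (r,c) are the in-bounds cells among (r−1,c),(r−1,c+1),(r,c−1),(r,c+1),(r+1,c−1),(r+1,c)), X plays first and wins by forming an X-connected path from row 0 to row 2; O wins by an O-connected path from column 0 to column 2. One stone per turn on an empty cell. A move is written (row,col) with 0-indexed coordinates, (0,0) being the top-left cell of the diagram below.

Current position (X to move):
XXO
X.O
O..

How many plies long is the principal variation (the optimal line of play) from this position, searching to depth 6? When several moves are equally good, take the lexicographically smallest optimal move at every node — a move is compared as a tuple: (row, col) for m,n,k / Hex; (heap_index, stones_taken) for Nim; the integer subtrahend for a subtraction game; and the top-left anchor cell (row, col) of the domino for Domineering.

PV length from [XXO/X.O/O..]: 2 plies

[XXO/X.O/O..] X move#1: (1,1):-1/XXO/XXO/O..*, (2,1):-1/XXO/X.O/OX., (2,2):-1/XXO/X.O/O.X
[XXO/XXO/O..] O move#2: (2,1):+1/XXO/XXO/OO.*, (2,2):-1/XXO/XXO/O.O
[XXO/XXO/OO.] end (terminal -1, X#3); searched XXO/X.O/O.. to 6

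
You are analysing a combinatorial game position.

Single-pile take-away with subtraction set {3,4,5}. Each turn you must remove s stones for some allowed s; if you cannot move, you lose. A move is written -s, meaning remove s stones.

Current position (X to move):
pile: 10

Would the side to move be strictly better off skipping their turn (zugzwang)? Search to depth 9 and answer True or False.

p1 X@[10]: -3[7]-1* -4[6]-1 -5[5]-1
p2 O@[7]: -3[4]-1 -4[3]-1 -5[2]+1*
p3 X@[2] terminal -1; root [10] d9
if X skipped the turn, O would face:
~ p1 O@[10]: -3[7]-1* -4[6]-1 -5[5]-1
~ p2 X@[7]: -3[4]-1 -4[3]-1 -5[2]+1*
~ p3 O@[2] terminal -1; root [10] d9
compare (X): move=-1 vs pass=+1

zugzwang(10, X) = True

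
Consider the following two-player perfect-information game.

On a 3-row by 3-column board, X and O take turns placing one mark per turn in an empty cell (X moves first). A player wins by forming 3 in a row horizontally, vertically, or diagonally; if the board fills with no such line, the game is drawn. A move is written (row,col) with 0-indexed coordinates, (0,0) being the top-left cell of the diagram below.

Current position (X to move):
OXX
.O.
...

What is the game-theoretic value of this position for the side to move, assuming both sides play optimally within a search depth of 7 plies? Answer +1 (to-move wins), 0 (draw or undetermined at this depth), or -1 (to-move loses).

ply 1, X at OXX/.O./... | (1,0)=-1→OXX/XO./...; (1,2)=-1→OXX/.OX/...; (2,0)=-1→OXX/.O./X..; (2,1)=-1→OXX/.O./.X.; (2,2)=+0→OXX/.O./..X*
ply 2, O at OXX/.O./..X | (1,0)=-1→OXX/OO./..X; (1,2)=+0→OXX/.OO/..X*; (2,0)=-1→OXX/.O./O.X; (2,1)=-1→OXX/.O./.OX
ply 3, X at OXX/.OO/..X | (1,0)=+0→OXX/XOO/..X*; (2,0)=-1→OXX/.OO/X.X; (2,1)=-1→OXX/.OO/.XX
ply 4, O at OXX/XOO/..X | (2,0)=+0→OXX/XOO/O.X*; (2,1)=+0→OXX/XOO/.OX
ply 5, X at OXX/XOO/O.X | (2,1)=+0→OXX/XOO/OXX*
ply 6: OXX/XOO/OXX is terminal +0 (O); from OXX/.O./... depth 7

value(OXX/.O./..., X) = 0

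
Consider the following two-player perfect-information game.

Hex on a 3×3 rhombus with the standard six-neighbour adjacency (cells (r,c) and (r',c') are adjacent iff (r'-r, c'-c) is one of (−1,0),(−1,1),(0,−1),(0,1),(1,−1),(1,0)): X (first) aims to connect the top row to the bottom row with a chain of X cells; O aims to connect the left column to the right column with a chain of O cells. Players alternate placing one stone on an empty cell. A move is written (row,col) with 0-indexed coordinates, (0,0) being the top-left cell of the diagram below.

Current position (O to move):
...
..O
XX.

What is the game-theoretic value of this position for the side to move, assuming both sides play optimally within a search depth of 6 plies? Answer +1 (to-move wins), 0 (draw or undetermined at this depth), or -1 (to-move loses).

value(.../..O/XX., O) = +1

p1 O@[.../..O/XX.]: (0,0)[O../..O/XX.]-1 (0,1)[.O./..O/XX.]+1* (0,2)[..O/..O/XX.]-1 (1,0)[.../O.O/XX.]-1 (1,1)[.../.OO/XX.]-1 (2,2)[.../..O/XXO]-1
p2 X@[.O./..O/XX.]: (0,0)[XO./..O/XX.]-1* (0,2)[.OX/..O/XX.]-1 (1,0)[.O./X.O/XX.]-1 (1,1)[.O./.XO/XX.]-1 (2,2)[.O./..O/XXX]-1
p3 O@[XO./..O/XX.]: (0,2)[XOO/..O/XX.]-1 (1,0)[XO./O.O/XX.]+1* (1,1)[XO./.OO/XX.]-1 (2,2)[XO./..O/XXO]-1
p4 X@[XO./O.O/XX.]: (0,2)[XOX/O.O/XX.]-1* (1,1)[XO./OXO/XX.]-1 (2,2)[XO./O.O/XXX]-1
p5 O@[XOX/O.O/XX.]: (1,1)[XOX/OOO/XX.]+1* (2,2)[XOX/O.O/XXO]-1
p6 X@[XOX/OOO/XX.] terminal -1; root [.../..O/XX.] d6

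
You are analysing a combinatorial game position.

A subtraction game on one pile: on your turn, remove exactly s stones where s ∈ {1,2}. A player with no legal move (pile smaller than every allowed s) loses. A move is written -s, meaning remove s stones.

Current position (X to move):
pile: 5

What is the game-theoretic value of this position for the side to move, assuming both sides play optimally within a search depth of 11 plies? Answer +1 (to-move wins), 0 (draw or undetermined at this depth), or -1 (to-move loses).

value(5, X) = +1

p1 X@[5]: -1[4]-1 -2[3]+1*
p2 O@[3]: -1[2]-1* -2[1]-1
p3 X@[2]: -1[1]-1 -2[0]+1*
p4 O@[0] terminal -1; root [5] d11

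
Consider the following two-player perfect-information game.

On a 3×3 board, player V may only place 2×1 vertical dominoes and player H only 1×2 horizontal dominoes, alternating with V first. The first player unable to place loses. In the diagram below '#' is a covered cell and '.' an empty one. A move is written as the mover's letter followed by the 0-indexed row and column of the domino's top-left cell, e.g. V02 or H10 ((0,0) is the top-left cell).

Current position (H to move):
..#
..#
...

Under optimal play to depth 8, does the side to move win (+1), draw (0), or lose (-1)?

ply 1, H at ..#/..#/... | H00=-1→###/..#/...; H10=+1→..#/###/...*; H20=-1→..#/..#/##.; H21=-1→..#/..#/.##
ply 2: ..#/###/... is terminal -1 (V); from ..#/..#/... depth 8

value(..#/..#/..., H) = +1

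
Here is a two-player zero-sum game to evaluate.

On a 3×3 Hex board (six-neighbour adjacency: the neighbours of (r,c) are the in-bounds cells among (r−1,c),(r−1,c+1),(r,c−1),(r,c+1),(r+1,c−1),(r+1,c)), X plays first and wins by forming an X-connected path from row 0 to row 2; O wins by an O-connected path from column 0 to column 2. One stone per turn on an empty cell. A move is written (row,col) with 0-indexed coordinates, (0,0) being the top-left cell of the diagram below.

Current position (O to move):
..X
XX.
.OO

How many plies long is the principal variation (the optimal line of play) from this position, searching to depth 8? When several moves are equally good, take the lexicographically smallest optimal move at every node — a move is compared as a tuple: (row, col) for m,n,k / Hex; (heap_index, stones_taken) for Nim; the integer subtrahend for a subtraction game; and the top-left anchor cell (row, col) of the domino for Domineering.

PV length from [..X/XX./.OO]: 1 ply

p1 O@[..X/XX./.OO]: (0,0)[O.X/XX./.OO]-1 (0,1)[.OX/XX./.OO]-1 (1,2)[..X/XXO/.OO]-1 (2,0)[..X/XX./OOO]+1*
p2 X@[..X/XX./OOO] terminal -1; root [..X/XX./.OO] d8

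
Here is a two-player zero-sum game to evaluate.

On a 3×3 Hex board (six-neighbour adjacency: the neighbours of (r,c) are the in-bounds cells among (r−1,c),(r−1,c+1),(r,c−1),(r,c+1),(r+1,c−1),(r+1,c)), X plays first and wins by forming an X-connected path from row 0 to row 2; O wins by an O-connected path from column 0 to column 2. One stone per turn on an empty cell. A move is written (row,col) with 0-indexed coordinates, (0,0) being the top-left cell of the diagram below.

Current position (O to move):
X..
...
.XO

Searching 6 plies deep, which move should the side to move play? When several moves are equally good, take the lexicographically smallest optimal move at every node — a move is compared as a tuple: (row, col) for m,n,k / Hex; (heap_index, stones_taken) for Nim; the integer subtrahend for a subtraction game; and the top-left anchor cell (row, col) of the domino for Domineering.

ply 1, O at X../.../.XO | (0,1)=-1→XO./.../.XO; (0,2)=-1→X.O/.../.XO; (1,0)=-1→X../O../.XO; (1,1)=+1→X../.O./.XO*; (1,2)=-1→X../..O/.XO; (2,0)=-1→X../.../OXO
ply 2, X at X../.O./.XO | (0,1)=-1→XX./.O./.XO*; (0,2)=-1→X.X/.O./.XO; (1,0)=-1→X../XO./.XO; (1,2)=-1→X../.OX/.XO; (2,0)=-1→X../.O./XXO
ply 3, O at XX./.O./.XO | (0,2)=+1→XXO/.O./.XO*; (1,0)=+1→XX./OO./.XO; (1,2)=+1→XX./.OO/.XO; (2,0)=+1→XX./.O./OXO
ply 4, X at XXO/.O./.XO | (1,0)=-1→XXO/XO./.XO*; (1,2)=-1→XXO/.OX/.XO; (2,0)=-1→XXO/.O./XXO
ply 5, O at XXO/XO./.XO | (1,2)=-1→XXO/XOO/.XO; (2,0)=+1→XXO/XO./OXO*
ply 6: XXO/XO./OXO is terminal -1 (X); from X../.../.XO depth 6

O's best at [X../.../.XO]: (1,1)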